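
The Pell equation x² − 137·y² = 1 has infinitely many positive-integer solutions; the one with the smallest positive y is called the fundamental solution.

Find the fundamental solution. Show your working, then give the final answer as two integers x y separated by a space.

√137 = [11; 1,2,2,1,1,2,2,1,22, …], period ℓ=9 (odd) → k=17
k=0  a_k=11  p_k/q_k = 11/1
…
k=2  a_k=2  p_k/q_k = 35/3
k=3  a_k=2  p_k/q_k = 82/7
k=4  a_k=1  p_k/q_k = 117/10
k=5  a_k=1  p_k/q_k = 199/17
k=6  a_k=2  p_k/q_k = 515/44
k=7  a_k=2  p_k/q_k = 1229/105
k=8  a_k=1  p_k/q_k = 1744/149
k=9  a_k=22  p_k/q_k = 39597/3383
k=10  a_k=1  p_k/q_k = 41341/3532
k=11  a_k=2  p_k/q_k = 122279/10447
k=12  a_k=2  p_k/q_k = 285899/24426
k=13  a_k=1  p_k/q_k = 408178/34873
k=14  a_k=1  p_k/q_k = 694077/59299
k=15  a_k=2  p_k/q_k = 1796332/153471
k=16  a_k=2  p_k/q_k = 4286741/366241
k=17  a_k=1  p_k/q_k = 6083073/519712
(x₁, y₁) = (6083073, 519712);  6083073² − 137·519712² = 1 ✓

6083073 519712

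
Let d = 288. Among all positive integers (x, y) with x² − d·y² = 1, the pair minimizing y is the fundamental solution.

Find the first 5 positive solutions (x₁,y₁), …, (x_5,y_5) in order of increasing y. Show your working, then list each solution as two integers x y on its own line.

17 1
577 34
19601 1155
665857 39236
22619537 1332869

d=288: √d = [16; 1,32] (ℓ=2, even), read p_1/q_1
step 0: (16, 1)  from 16·(1,0) + (0,1)
step 1: (17, 1)  from 1·(16,1) + (1,0)
fundamental: x₁=17, y₁=1  (since 289 − 288·1 = 1)
(x_2, y_2) = (17·17 + 288·1·1, 17·1 + 1·17) = (577, 34)
(x_3, y_3) = (17·577 + 288·1·34, 17·34 + 1·577) = (19601, 1155)
(x_4, y_4) = (17·19601 + 288·1·1155, 17·1155 + 1·19601) = (665857, 39236)
(x_5, y_5) = (17·665857 + 288·1·39236, 17·39236 + 1·665857) = (22619537, 1332869)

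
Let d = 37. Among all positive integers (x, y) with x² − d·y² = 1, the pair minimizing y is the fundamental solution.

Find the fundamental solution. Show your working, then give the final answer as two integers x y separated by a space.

d=37: √d = [6; 12] (ℓ=1, odd), read p_1/q_1
a_0=6:  p_0=6·1+0=6,  q_0=6·0+1=1
a_1=12:  p_1=12·6+1=73,  q_1=12·1+0=12
fundamental: x₁=73, y₁=12  (since 5329 − 37·144 = 1)

73 12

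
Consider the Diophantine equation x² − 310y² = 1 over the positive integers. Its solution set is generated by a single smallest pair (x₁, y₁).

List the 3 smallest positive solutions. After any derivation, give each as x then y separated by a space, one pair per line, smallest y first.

√310 → a₀=17, period (1,1,1,1,5,…,1,1,34); ℓ=16 even so k=15
step 0: (17, 1)  from 17·(1,0) + (0,1)
…
step 3: (53, 3)  from 1·(35,2) + (18,1)
step 4: (88, 5)  from 1·(53,3) + (35,2)
step 5: (493, 28)  from 5·(88,5) + (53,3)
step 6: (1567, 89)  from 3·(493,28) + (88,5)
…
step 12: (181315, 10298)  from 1·(152387,8655) + (28928,1643)
step 13: (333702, 18953)  from 1·(181315,10298) + (152387,8655)
step 14: (515017, 29251)  from 1·(333702,18953) + (181315,10298)
step 15: (848719, 48204)  from 1·(515017,29251) + (333702,18953)
→ (848719, 48204).  Check: 848719²=720323940961, 310·48204²=720323940960, difference 1.
k=2:  x_2 = 848719·848719+310·48204·48204 = 1440647881921,  y_2 = 848719·48204+48204·848719 = 81823301352
k=3:  x_3 = 848719·1440647881921+310·48204·81823301352 = 2445410459391369679,  y_3 = 848719·81823301352+48204·1440647881921 = 138889981000287972

848719 48204
1440647881921 81823301352
2445410459391369679 138889981000287972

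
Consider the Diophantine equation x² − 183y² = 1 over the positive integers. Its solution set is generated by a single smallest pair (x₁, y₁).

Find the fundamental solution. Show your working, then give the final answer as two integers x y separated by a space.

√183 → a₀=13, period (1,1,8,1,1,26); ℓ=6 even so k=5
step 0: (13, 1)  from 13·(1,0) + (0,1)
step 1: (14, 1)  from 1·(13,1) + (1,0)
step 2: (27, 2)  from 1·(14,1) + (13,1)
step 3: (230, 17)  from 8·(27,2) + (14,1)
step 4: (257, 19)  from 1·(230,17) + (27,2)
step 5: (487, 36)  from 1·(257,19) + (230,17)
→ (487, 36).  Check: 487²=237169, 183·36²=237168, difference 1.

487 36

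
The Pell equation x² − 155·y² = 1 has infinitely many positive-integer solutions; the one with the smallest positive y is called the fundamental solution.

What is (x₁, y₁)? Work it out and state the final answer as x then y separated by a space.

249 20

√155 → a₀=12, period (2,4,2,24); ℓ=4 even so k=3
k=0  a_k=12  p_k/q_k = 12/1
…
k=2  a_k=4  p_k/q_k = 112/9
k=3  a_k=2  p_k/q_k = 249/20
fundamental: x₁=249, y₁=20  (since 62001 − 155·400 = 1)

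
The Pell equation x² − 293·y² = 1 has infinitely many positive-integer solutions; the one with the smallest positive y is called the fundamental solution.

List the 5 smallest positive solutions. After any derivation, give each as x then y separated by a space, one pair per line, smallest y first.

d=293: √d = [17; 8,1,1,8,34] (ℓ=5, odd), read p_9/q_9
i=0: a=17 ⇒ p=17, q=1
…
i=4: a=8 ⇒ p=2482, q=145
…
i=6: a=8 ⇒ p=679914, q=39721
…
i=8: a=1 ⇒ p=1444507, q=84389
i=9: a=8 ⇒ p=12320649, q=719780
fundamental: x₁=12320649, y₁=719780  (since 151798391781201 − 293·518083248400 = 1)
k=2:  x_2 = 12320649·12320649+293·719780·719780 = 303596783562401,  y_2 = 12320649·719780+719780·12320649 = 17736313474440
k=3:  x_3 = 12320649·303596783562401+293·719780·17736313474440 = 7481018815602612315849,  y_3 = 12320649·17736313474440+719780·303596783562401 = 437045785745090703340
k=4:  x_4 = 12320649·7481018815602612315849+293·719780·437045785745090703340 = 184342013978870716056521769601,  y_4 = 12320649·437045785745090703340+719780·7481018815602612315849 = 10769375446188914321717060880
k=5:  x_5 = 12320649·184342013978870716056521769601+293·719780·10769375446188914321717060880 = 4542426500373511536803322165613266249,  y_5 = 12320649·10769375446188914321717060880+719780·184342013978870716056521769601 = 265371389643423565052112223737518900

12320649 719780
303596783562401 17736313474440
7481018815602612315849 437045785745090703340
184342013978870716056521769601 10769375446188914321717060880
4542426500373511536803322165613266249 265371389643423565052112223737518900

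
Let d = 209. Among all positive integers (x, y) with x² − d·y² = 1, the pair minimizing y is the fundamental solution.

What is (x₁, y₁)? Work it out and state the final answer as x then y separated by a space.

46551 3220

[14; 2,5,3,2,3,5,2,28] for √209; ℓ=8 ⇒ convergent index 7
k=0  a_k=14  p_k/q_k = 14/1
k=1  a_k=2  p_k/q_k = 29/2
k=2  a_k=5  p_k/q_k = 159/11
k=3  a_k=3  p_k/q_k = 506/35
k=4  a_k=2  p_k/q_k = 1171/81
k=5  a_k=3  p_k/q_k = 4019/278
k=6  a_k=5  p_k/q_k = 21266/1471
k=7  a_k=2  p_k/q_k = 46551/3220
(x₁, y₁) = (46551, 3220);  46551² − 209·3220² = 1 ✓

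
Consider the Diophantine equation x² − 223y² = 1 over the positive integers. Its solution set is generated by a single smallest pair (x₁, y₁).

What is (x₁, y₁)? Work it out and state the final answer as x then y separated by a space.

√223 = [14; 1,13,1,28, …], period ℓ=4 (even) → k=3
k=0  a_k=14  p_k/q_k = 14/1
k=1  a_k=1  p_k/q_k = 15/1
k=2  a_k=13  p_k/q_k = 209/14
k=3  a_k=1  p_k/q_k = 224/15
→ (224, 15).  Check: 224²=50176, 223·15²=50175, difference 1.

224 15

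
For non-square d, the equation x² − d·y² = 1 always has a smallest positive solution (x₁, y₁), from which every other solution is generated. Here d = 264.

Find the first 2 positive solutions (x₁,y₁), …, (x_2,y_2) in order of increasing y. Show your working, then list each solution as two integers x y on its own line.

d=264: √d = [16; 4,32] (ℓ=2, even), read p_1/q_1
step 0: (16, 1)  from 16·(1,0) + (0,1)
step 1: (65, 4)  from 4·(16,1) + (1,0)
(x₁, y₁) = (65, 4);  65² − 264·4² = 1 ✓
k=2:  x_2 = 65·65+264·4·4 = 8449,  y_2 = 65·4+4·65 = 520

65 4
8449 520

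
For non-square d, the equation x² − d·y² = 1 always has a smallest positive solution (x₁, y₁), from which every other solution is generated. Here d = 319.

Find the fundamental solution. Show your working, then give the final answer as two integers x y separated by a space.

d=319: √d = [17; 1,6,5,1,4,…,6,1,34] (ℓ=14, even), read p_13/q_13
i=0: a=17 ⇒ p=17, q=1
i=1: a=1 ⇒ p=18, q=1
i=2: a=6 ⇒ p=125, q=7
i=3: a=5 ⇒ p=643, q=36
i=4: a=1 ⇒ p=768, q=43
…
i=6: a=3 ⇒ p=11913, q=667
…
i=10: a=1 ⇒ p=309613, q=17335
…
i=12: a=6 ⇒ p=11102899, q=621643
i=13: a=1 ⇒ p=12901780, q=722361
(x₁, y₁) = (12901780, 722361);  12901780² − 319·722361² = 1 ✓

12901780 722361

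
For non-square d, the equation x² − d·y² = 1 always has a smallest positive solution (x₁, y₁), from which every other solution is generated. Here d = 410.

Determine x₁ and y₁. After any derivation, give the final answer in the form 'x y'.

81 4

d=410: √d = [20; 4,40] (ℓ=2, even), read p_1/q_1
a_0=20:  p_0=20·1+0=20,  q_0=20·0+1=1
a_1=4:  p_1=4·20+1=81,  q_1=4·1+0=4
fundamental: x₁=81, y₁=4  (since 6561 − 410·16 = 1)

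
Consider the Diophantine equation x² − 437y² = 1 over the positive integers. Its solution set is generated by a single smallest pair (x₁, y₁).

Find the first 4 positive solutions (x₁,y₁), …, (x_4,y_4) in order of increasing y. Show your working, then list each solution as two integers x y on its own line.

4599 220
42301601 2023560
389090121399 18612704660
3578850894326401 171199655439120

√437 = [20; 1,9,2,9,1,40, …], period ℓ=6 (even) → k=5
i=0: a=20 ⇒ p=20, q=1
i=1: a=1 ⇒ p=21, q=1
i=2: a=9 ⇒ p=209, q=10
i=3: a=2 ⇒ p=439, q=21
i=4: a=9 ⇒ p=4160, q=199
i=5: a=1 ⇒ p=4599, q=220
→ (4599, 220).  Check: 4599²=21150801, 437·220²=21150800, difference 1.
(4599+220√437)^2 = 42301601 + 2023560√437
(4599+220√437)^3 = 389090121399 + 18612704660√437
(4599+220√437)^4 = 3578850894326401 + 171199655439120√437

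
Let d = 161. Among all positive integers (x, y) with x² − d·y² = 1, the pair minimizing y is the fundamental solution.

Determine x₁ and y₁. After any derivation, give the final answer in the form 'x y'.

√161 = [12; 1,2,4,1,2,1,4,2,1,24, …], period ℓ=10 (even) → k=9
step 0: (12, 1)  from 12·(1,0) + (0,1)
step 1: (13, 1)  from 1·(12,1) + (1,0)
…
step 3: (165, 13)  from 4·(38,3) + (13,1)
step 4: (203, 16)  from 1·(165,13) + (38,3)
…
step 6: (774, 61)  from 1·(571,45) + (203,16)
…
step 8: (8108, 639)  from 2·(3667,289) + (774,61)
step 9: (11775, 928)  from 1·(8108,639) + (3667,289)
→ (11775, 928).  Check: 11775²=138650625, 161·928²=138650624, difference 1.

11775 928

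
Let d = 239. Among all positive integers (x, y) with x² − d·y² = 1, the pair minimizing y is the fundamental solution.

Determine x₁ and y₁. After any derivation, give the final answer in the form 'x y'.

√239 → a₀=15, period (2,5,1,2,4,15,4,2,1,5,2,30); ℓ=12 even so k=11
step 0: (15, 1)  from 15·(1,0) + (0,1)
step 1: (31, 2)  from 2·(15,1) + (1,0)
…
step 3: (201, 13)  from 1·(170,11) + (31,2)
step 4: (572, 37)  from 2·(201,13) + (170,11)
step 5: (2489, 161)  from 4·(572,37) + (201,13)
step 6: (37907, 2452)  from 15·(2489,161) + (572,37)
step 7: (154117, 9969)  from 4·(37907,2452) + (2489,161)
step 8: (346141, 22390)  from 2·(154117,9969) + (37907,2452)
…
step 10: (2847431, 184185)  from 5·(500258,32359) + (346141,22390)
step 11: (6195120, 400729)  from 2·(2847431,184185) + (500258,32359)
(x₁, y₁) = (6195120, 400729);  6195120² − 239·400729² = 1 ✓

6195120 400729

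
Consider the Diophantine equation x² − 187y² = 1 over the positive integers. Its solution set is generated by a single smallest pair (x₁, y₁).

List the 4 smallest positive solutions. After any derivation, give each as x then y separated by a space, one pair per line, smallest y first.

√187 = [13; 1,2,13,2,1,26, …], period ℓ=6 (even) → k=5
i=0: a=13 ⇒ p=13, q=1
i=1: a=1 ⇒ p=14, q=1
i=2: a=2 ⇒ p=41, q=3
i=3: a=13 ⇒ p=547, q=40
i=4: a=2 ⇒ p=1135, q=83
i=5: a=1 ⇒ p=1682, q=123
(x₁, y₁) = (1682, 123);  1682² − 187·123² = 1 ✓
(1682+123√187)^2 = 5658247 + 413772√187
(1682+123√187)^3 = 19034341226 + 1391928885√187
(1682+123√187)^4 = 64031518226017 + 4682448355368√187

1682 123
5658247 413772
19034341226 1391928885
64031518226017 4682448355368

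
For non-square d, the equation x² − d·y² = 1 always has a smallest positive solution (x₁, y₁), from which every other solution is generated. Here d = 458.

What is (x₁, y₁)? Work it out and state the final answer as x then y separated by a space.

√458 → a₀=21, period (2,2,42); ℓ=3 odd so k=5
a_0=21:  p_0=21·1+0=21,  q_0=21·0+1=1
…
a_2=2:  p_2=2·43+21=107,  q_2=2·2+1=5
a_3=42:  p_3=42·107+43=4537,  q_3=42·5+2=212
a_4=2:  p_4=2·4537+107=9181,  q_4=2·212+5=429
a_5=2:  p_5=2·9181+4537=22899,  q_5=2·429+212=1070
→ (22899, 1070).  Check: 22899²=524364201, 458·1070²=524364200, difference 1.

22899 1070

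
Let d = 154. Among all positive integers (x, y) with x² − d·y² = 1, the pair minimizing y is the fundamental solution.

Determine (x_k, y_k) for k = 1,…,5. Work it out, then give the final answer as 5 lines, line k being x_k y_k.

d=154: √d = [12; 2,2,3,1,2,1,3,2,2,24] (ℓ=10, even), read p_9/q_9
k=0  a_k=12  p_k/q_k = 12/1
k=1  a_k=2  p_k/q_k = 25/2
k=2  a_k=2  p_k/q_k = 62/5
k=3  a_k=3  p_k/q_k = 211/17
k=4  a_k=1  p_k/q_k = 273/22
k=5  a_k=2  p_k/q_k = 757/61
k=6  a_k=1  p_k/q_k = 1030/83
k=7  a_k=3  p_k/q_k = 3847/310
k=8  a_k=2  p_k/q_k = 8724/703
k=9  a_k=2  p_k/q_k = 21295/1716
(x₁, y₁) = (21295, 1716);  21295² − 154·1716² = 1 ✓
k=2:  x_2 = 21295·21295+154·1716·1716 = 906954049,  y_2 = 21295·1716+1716·21295 = 73084440
k=3:  x_3 = 21295·906954049+154·1716·73084440 = 38627172925615,  y_3 = 21295·73084440+1716·906954049 = 3112666297884
k=4:  x_4 = 21295·38627172925615+154·1716·3112666297884 = 1645131293994988801,  y_4 = 21295·3112666297884+1716·38627172925615 = 132568457553795120
k=5:  x_5 = 21295·1645131293994988801+154·1716·132568457553795120 = 70066141772619400108975,  y_5 = 21295·132568457553795120+1716·1645131293994988801 = 5646090604103467862916

21295 1716
906954049 73084440
38627172925615 3112666297884
1645131293994988801 132568457553795120
70066141772619400108975 5646090604103467862916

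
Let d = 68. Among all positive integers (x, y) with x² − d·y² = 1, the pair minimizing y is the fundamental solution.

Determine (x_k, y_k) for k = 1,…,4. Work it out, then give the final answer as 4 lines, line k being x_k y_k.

√68 = [8; 4,16, …], period ℓ=2 (even) → k=1
a_0=8:  p_0=8·1+0=8,  q_0=8·0+1=1
a_1=4:  p_1=4·8+1=33,  q_1=4·1+0=4
→ (33, 4).  Check: 33²=1089, 68·4²=1088, difference 1.
(33+4√68)^2 = 2177 + 264√68
(33+4√68)^3 = 143649 + 17420√68
(33+4√68)^4 = 9478657 + 1149456√68

33 4
2177 264
143649 17420
9478657 1149456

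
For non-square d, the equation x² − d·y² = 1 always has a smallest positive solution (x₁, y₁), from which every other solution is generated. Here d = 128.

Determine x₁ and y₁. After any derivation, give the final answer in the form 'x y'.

577 51

√128 = [11; 3,5,3,22, …], period ℓ=4 (even) → k=3
i=0: a=11 ⇒ p=11, q=1
i=1: a=3 ⇒ p=34, q=3
i=2: a=5 ⇒ p=181, q=16
i=3: a=3 ⇒ p=577, q=51
→ (577, 51).  Check: 577²=332929, 128·51²=332928, difference 1.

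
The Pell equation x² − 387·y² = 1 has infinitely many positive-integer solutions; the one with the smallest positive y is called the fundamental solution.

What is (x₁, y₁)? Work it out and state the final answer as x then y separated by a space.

3482 177

d=387: √d = [19; 1,2,19,2,1,38] (ℓ=6, even), read p_5/q_5
a_0=19:  p_0=19·1+0=19,  q_0=19·0+1=1
a_1=1:  p_1=1·19+1=20,  q_1=1·1+0=1
a_2=2:  p_2=2·20+19=59,  q_2=2·1+1=3
a_3=19:  p_3=19·59+20=1141,  q_3=19·3+1=58
a_4=2:  p_4=2·1141+59=2341,  q_4=2·58+3=119
a_5=1:  p_5=1·2341+1141=3482,  q_5=1·119+58=177
fundamental: x₁=3482, y₁=177  (since 12124324 − 387·31329 = 1)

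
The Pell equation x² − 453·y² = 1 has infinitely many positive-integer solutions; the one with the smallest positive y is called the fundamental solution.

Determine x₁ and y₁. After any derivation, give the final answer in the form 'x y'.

1653751 77700

√453 → a₀=21, period (3,1,1,10,14,10,1,1,3,42); ℓ=10 even so k=9
step 0: (21, 1)  from 21·(1,0) + (0,1)
…
step 3: (149, 7)  from 1·(85,4) + (64,3)
…
step 6: (223565, 10504)  from 10·(22199,1043) + (1575,74)
…
step 8: (469329, 22051)  from 1·(245764,11547) + (223565,10504)
step 9: (1653751, 77700)  from 3·(469329,22051) + (245764,11547)
→ (1653751, 77700).  Check: 1653751²=2734892370001, 453·77700²=2734892370000, difference 1.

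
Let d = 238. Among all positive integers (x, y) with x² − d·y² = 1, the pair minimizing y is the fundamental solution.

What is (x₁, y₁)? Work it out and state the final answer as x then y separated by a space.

√238 = [15; 2,2,1,14,1,2,2,30, …], period ℓ=8 (even) → k=7
k=0  a_k=15  p_k/q_k = 15/1
k=1  a_k=2  p_k/q_k = 31/2
k=2  a_k=2  p_k/q_k = 77/5
k=3  a_k=1  p_k/q_k = 108/7
…
k=6  a_k=2  p_k/q_k = 4983/323
k=7  a_k=2  p_k/q_k = 11663/756
fundamental: x₁=11663, y₁=756  (since 136025569 − 238·571536 = 1)

11663 756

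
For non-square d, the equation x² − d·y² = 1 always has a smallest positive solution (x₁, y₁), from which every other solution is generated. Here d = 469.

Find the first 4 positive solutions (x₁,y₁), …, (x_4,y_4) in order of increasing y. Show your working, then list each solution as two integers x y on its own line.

137215 6336
37655912449 1738788480
10333912053241855 477175722560064
2835935484733506355201 130951333540419575040

d=469: √d = [21; 1,1,1,10,6,10,1,1,1,42] (ℓ=10, even), read p_9/q_9
i=0: a=21 ⇒ p=21, q=1
i=1: a=1 ⇒ p=22, q=1
i=2: a=1 ⇒ p=43, q=2
i=3: a=1 ⇒ p=65, q=3
i=4: a=10 ⇒ p=693, q=32
i=5: a=6 ⇒ p=4223, q=195
i=6: a=10 ⇒ p=42923, q=1982
i=7: a=1 ⇒ p=47146, q=2177
i=8: a=1 ⇒ p=90069, q=4159
i=9: a=1 ⇒ p=137215, q=6336
(x₁, y₁) = (137215, 6336);  137215² − 469·6336² = 1 ✓
(137215+6336√469)^2 = 37655912449 + 1738788480√469
(137215+6336√469)^3 = 10333912053241855 + 477175722560064√469
(137215+6336√469)^4 = 2835935484733506355201 + 130951333540419575040√469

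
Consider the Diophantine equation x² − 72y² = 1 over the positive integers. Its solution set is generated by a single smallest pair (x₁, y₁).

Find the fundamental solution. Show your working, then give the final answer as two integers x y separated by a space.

17 2

√72 = [8; 2,16, …], period ℓ=2 (even) → k=1
k=0  a_k=8  p_k/q_k = 8/1
k=1  a_k=2  p_k/q_k = 17/2
→ (17, 2).  Check: 17²=289, 72·2²=288, difference 1.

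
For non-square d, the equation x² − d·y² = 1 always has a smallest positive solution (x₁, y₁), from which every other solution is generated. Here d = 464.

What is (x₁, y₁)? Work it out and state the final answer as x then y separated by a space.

9801 455

d=464: √d = [21; 1,1,5,1,1,1,5,1,1,42] (ℓ=10, even), read p_9/q_9
step 0: (21, 1)  from 21·(1,0) + (0,1)
step 1: (22, 1)  from 1·(21,1) + (1,0)
step 2: (43, 2)  from 1·(22,1) + (21,1)
step 3: (237, 11)  from 5·(43,2) + (22,1)
step 4: (280, 13)  from 1·(237,11) + (43,2)
step 5: (517, 24)  from 1·(280,13) + (237,11)
step 6: (797, 37)  from 1·(517,24) + (280,13)
…
step 8: (5299, 246)  from 1·(4502,209) + (797,37)
step 9: (9801, 455)  from 1·(5299,246) + (4502,209)
→ (9801, 455).  Check: 9801²=96059601, 464·455²=96059600, difference 1.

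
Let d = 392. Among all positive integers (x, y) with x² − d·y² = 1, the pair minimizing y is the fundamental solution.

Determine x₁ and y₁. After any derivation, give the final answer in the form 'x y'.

99 5

[19; 1,3,1,38] for √392; ℓ=4 ⇒ convergent index 3
k=0  a_k=19  p_k/q_k = 19/1
k=1  a_k=1  p_k/q_k = 20/1
k=2  a_k=3  p_k/q_k = 79/4
k=3  a_k=1  p_k/q_k = 99/5
fundamental: x₁=99, y₁=5  (since 9801 − 392·25 = 1)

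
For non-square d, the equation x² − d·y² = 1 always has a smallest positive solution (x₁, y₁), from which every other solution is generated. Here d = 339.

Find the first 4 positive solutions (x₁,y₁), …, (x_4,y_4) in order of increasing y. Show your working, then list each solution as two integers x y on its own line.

97970 5321
19196241799 1042596740
3761311617998090 204286405230279
736991398411349512801 40027878239778270520

d=339: √d = [18; 2,2,2,1,17,1,2,2,2,36] (ℓ=10, even), read p_9/q_9
a_0=18:  p_0=18·1+0=18,  q_0=18·0+1=1
…
a_2=2:  p_2=2·37+18=92,  q_2=2·2+1=5
a_3=2:  p_3=2·92+37=221,  q_3=2·5+2=12
…
a_5=17:  p_5=17·313+221=5542,  q_5=17·17+12=301
a_6=1:  p_6=1·5542+313=5855,  q_6=1·301+17=318
…
a_8=2:  p_8=2·17252+5855=40359,  q_8=2·937+318=2192
a_9=2:  p_9=2·40359+17252=97970,  q_9=2·2192+937=5321
fundamental: x₁=97970, y₁=5321  (since 9598120900 − 339·28313041 = 1)
(97970+5321√339)^2 = 19196241799 + 1042596740√339
(97970+5321√339)^3 = 3761311617998090 + 204286405230279√339
(97970+5321√339)^4 = 736991398411349512801 + 40027878239778270520√339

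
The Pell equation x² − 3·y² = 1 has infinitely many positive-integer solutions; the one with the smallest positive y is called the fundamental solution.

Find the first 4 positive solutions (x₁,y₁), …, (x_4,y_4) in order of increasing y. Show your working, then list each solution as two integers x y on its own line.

√3 = [1; 1,2, …], period ℓ=2 (even) → k=1
step 0: (1, 1)  from 1·(1,0) + (0,1)
step 1: (2, 1)  from 1·(1,1) + (1,0)
fundamental: x₁=2, y₁=1  (since 4 − 3·1 = 1)
(2+1√3)^2 = 7 + 4√3
(2+1√3)^3 = 26 + 15√3
(2+1√3)^4 = 97 + 56√3

2 1
7 4
26 15
97 56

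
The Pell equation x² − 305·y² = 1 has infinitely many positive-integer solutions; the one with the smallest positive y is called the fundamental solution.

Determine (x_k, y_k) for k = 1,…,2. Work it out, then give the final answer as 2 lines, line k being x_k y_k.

√305 = [17; 2,6,2,34, …], period ℓ=4 (even) → k=3
step 0: (17, 1)  from 17·(1,0) + (0,1)
…
step 2: (227, 13)  from 6·(35,2) + (17,1)
step 3: (489, 28)  from 2·(227,13) + (35,2)
(x₁, y₁) = (489, 28);  489² − 305·28² = 1 ✓
k=2:  x_2 = 489·489+305·28·28 = 478241,  y_2 = 489·28+28·489 = 27384

489 28
478241 27384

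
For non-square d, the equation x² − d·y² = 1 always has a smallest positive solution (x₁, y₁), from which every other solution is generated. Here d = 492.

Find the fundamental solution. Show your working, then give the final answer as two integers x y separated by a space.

[22; 5,1,1,10,1,1,5,44] for √492; ℓ=8 ⇒ convergent index 7
a_0=22:  p_0=22·1+0=22,  q_0=22·0+1=1
…
a_6=1:  p_6=1·2817+2573=5390,  q_6=1·127+116=243
a_7=5:  p_7=5·5390+2817=29767,  q_7=5·243+127=1342
fundamental: x₁=29767, y₁=1342  (since 886074289 − 492·1800964 = 1)

29767 1342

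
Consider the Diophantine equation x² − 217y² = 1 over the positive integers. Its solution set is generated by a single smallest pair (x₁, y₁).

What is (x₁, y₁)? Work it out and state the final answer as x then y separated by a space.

3844063 260952

√217 → a₀=14, period (1,2,1,2,1,…,2,1,28); ℓ=16 even so k=15
i=0: a=14 ⇒ p=14, q=1
i=1: a=1 ⇒ p=15, q=1
i=2: a=2 ⇒ p=44, q=3
…
i=14: a=2 ⇒ p=2809702, q=190735
i=15: a=1 ⇒ p=3844063, q=260952
fundamental: x₁=3844063, y₁=260952  (since 14776820347969 − 217·68095946304 = 1)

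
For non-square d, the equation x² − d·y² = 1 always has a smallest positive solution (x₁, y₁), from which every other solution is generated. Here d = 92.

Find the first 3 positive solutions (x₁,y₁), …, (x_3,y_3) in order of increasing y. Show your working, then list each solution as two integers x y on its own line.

√92 = [9; 1,1,2,4,2,1,1,18, …], period ℓ=8 (even) → k=7
i=0: a=9 ⇒ p=9, q=1
…
i=4: a=4 ⇒ p=211, q=22
i=5: a=2 ⇒ p=470, q=49
i=6: a=1 ⇒ p=681, q=71
i=7: a=1 ⇒ p=1151, q=120
→ (1151, 120).  Check: 1151²=1324801, 92·120²=1324800, difference 1.
(x_2, y_2) = (1151·1151 + 92·120·120, 1151·120 + 120·1151) = (2649601, 276240)
(x_3, y_3) = (1151·2649601 + 92·120·276240, 1151·276240 + 120·2649601) = (6099380351, 635904360)

1151 120
2649601 276240
6099380351 635904360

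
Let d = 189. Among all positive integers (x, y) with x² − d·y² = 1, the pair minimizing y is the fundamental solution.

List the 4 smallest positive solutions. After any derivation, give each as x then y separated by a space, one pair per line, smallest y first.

√189 → a₀=13, period (1,2,1,26); ℓ=4 even so k=3
i=0: a=13 ⇒ p=13, q=1
i=1: a=1 ⇒ p=14, q=1
i=2: a=2 ⇒ p=41, q=3
i=3: a=1 ⇒ p=55, q=4
fundamental: x₁=55, y₁=4  (since 3025 − 189·16 = 1)
(55+4√189)^2 = 6049 + 440√189
(55+4√189)^3 = 665335 + 48396√189
(55+4√189)^4 = 73180801 + 5323120√189

55 4
6049 440
665335 48396
73180801 5323120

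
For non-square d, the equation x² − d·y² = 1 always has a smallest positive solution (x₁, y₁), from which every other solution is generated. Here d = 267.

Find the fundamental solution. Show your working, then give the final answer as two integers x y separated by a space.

2402 147

√267 = [16; 2,1,15,1,2,32, …], period ℓ=6 (even) → k=5
step 0: (16, 1)  from 16·(1,0) + (0,1)
step 1: (33, 2)  from 2·(16,1) + (1,0)
…
step 4: (817, 50)  from 1·(768,47) + (49,3)
step 5: (2402, 147)  from 2·(817,50) + (768,47)
fundamental: x₁=2402, y₁=147  (since 5769604 − 267·21609 = 1)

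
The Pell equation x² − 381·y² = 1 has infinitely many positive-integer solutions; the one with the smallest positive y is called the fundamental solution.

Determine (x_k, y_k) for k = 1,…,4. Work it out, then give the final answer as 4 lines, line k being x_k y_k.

1015 52
2060449 105560
4182710455 214286748
8490900163201 435001992880

√381 → a₀=19, period (1,1,12,1,1,38); ℓ=6 even so k=5
i=0: a=19 ⇒ p=19, q=1
…
i=2: a=1 ⇒ p=39, q=2
…
i=4: a=1 ⇒ p=527, q=27
i=5: a=1 ⇒ p=1015, q=52
(x₁, y₁) = (1015, 52);  1015² − 381·52² = 1 ✓
n=2: (1015,52)∘(1015,52) = (1015·1015+381·52·52, 1015·52+52·1015) = (2060449,105560)
n=3: (2060449,105560)∘(1015,52) = (1015·2060449+381·52·105560, 1015·105560+52·2060449) = (4182710455,214286748)
n=4: (4182710455,214286748)∘(1015,52) = (1015·4182710455+381·52·214286748, 1015·214286748+52·4182710455) = (8490900163201,435001992880)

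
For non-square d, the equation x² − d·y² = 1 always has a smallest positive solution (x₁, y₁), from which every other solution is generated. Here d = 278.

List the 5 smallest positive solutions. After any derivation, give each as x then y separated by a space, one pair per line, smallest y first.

2501 150
12510001 750300
62575022501 3753000450
313000250040001 18772507500600
1565627188125062501 93900078765000750

[16; 1,2,16,2,1,32] for √278; ℓ=6 ⇒ convergent index 5
step 0: (16, 1)  from 16·(1,0) + (0,1)
step 1: (17, 1)  from 1·(16,1) + (1,0)
…
step 3: (817, 49)  from 16·(50,3) + (17,1)
step 4: (1684, 101)  from 2·(817,49) + (50,3)
step 5: (2501, 150)  from 1·(1684,101) + (817,49)
(x₁, y₁) = (2501, 150);  2501² − 278·150² = 1 ✓
(2501+150√278)^2 = 12510001 + 750300√278
(2501+150√278)^3 = 62575022501 + 3753000450√278
(2501+150√278)^4 = 313000250040001 + 18772507500600√278
(2501+150√278)^5 = 1565627188125062501 + 93900078765000750√278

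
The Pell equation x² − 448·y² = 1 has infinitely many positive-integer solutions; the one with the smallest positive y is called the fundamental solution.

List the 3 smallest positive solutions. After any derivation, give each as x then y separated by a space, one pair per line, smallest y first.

[21; 6,42] for √448; ℓ=2 ⇒ convergent index 1
i=0: a=21 ⇒ p=21, q=1
i=1: a=6 ⇒ p=127, q=6
(x₁, y₁) = (127, 6);  127² − 448·6² = 1 ✓
(x_2, y_2) = (127·127 + 448·6·6, 127·6 + 6·127) = (32257, 1524)
(x_3, y_3) = (127·32257 + 448·6·1524, 127·1524 + 6·32257) = (8193151, 387090)

127 6
32257 1524
8193151 387090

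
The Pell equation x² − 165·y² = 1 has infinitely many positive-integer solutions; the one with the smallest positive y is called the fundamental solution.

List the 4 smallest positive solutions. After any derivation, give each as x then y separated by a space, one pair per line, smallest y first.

1079 84
2328481 181272
5024860919 391184892
10843647534721 844176815664

[12; 1,5,2,5,1,24] for √165; ℓ=6 ⇒ convergent index 5
a_0=12:  p_0=12·1+0=12,  q_0=12·0+1=1
a_1=1:  p_1=1·12+1=13,  q_1=1·1+0=1
a_2=5:  p_2=5·13+12=77,  q_2=5·1+1=6
…
a_4=5:  p_4=5·167+77=912,  q_4=5·13+6=71
a_5=1:  p_5=1·912+167=1079,  q_5=1·71+13=84
(x₁, y₁) = (1079, 84);  1079² − 165·84² = 1 ✓
k=2:  x_2 = 1079·1079+165·84·84 = 2328481,  y_2 = 1079·84+84·1079 = 181272
k=3:  x_3 = 1079·2328481+165·84·181272 = 5024860919,  y_3 = 1079·181272+84·2328481 = 391184892
k=4:  x_4 = 1079·5024860919+165·84·391184892 = 10843647534721,  y_4 = 1079·391184892+84·5024860919 = 844176815664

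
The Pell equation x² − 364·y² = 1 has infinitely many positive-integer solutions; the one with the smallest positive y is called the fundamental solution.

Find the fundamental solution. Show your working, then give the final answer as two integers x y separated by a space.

4954951 259710

√364 = [19; 12,1,2,3,1,8,1,3,2,1,12,38, …], period ℓ=12 (even) → k=11
k=0  a_k=19  p_k/q_k = 19/1
k=1  a_k=12  p_k/q_k = 229/12
k=2  a_k=1  p_k/q_k = 248/13
…
k=4  a_k=3  p_k/q_k = 2423/127
k=5  a_k=1  p_k/q_k = 3148/165
k=6  a_k=8  p_k/q_k = 27607/1447
k=7  a_k=1  p_k/q_k = 30755/1612
k=8  a_k=3  p_k/q_k = 119872/6283
k=9  a_k=2  p_k/q_k = 270499/14178
k=10  a_k=1  p_k/q_k = 390371/20461
k=11  a_k=12  p_k/q_k = 4954951/259710
fundamental: x₁=4954951, y₁=259710  (since 24551539412401 − 364·67449284100 = 1)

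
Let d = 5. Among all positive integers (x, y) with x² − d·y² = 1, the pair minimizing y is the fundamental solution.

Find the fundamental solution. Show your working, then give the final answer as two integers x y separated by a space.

9 4

√5 = [2; 4, …], period ℓ=1 (odd) → k=1
i=0: a=2 ⇒ p=2, q=1
i=1: a=4 ⇒ p=9, q=4
fundamental: x₁=9, y₁=4  (since 81 − 5·16 = 1)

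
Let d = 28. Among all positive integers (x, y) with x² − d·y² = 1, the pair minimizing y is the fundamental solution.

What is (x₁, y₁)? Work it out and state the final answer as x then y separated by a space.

[5; 3,2,3,10] for √28; ℓ=4 ⇒ convergent index 3
a_0=5:  p_0=5·1+0=5,  q_0=5·0+1=1
…
a_2=2:  p_2=2·16+5=37,  q_2=2·3+1=7
a_3=3:  p_3=3·37+16=127,  q_3=3·7+3=24
fundamental: x₁=127, y₁=24  (since 16129 − 28·576 = 1)

127 24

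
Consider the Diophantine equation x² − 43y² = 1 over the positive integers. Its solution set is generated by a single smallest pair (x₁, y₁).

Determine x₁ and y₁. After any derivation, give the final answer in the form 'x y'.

[6; 1,1,3,1,5,1,3,1,1,12] for √43; ℓ=10 ⇒ convergent index 9
step 0: (6, 1)  from 6·(1,0) + (0,1)
step 1: (7, 1)  from 1·(6,1) + (1,0)
step 2: (13, 2)  from 1·(7,1) + (6,1)
step 3: (46, 7)  from 3·(13,2) + (7,1)
…
step 5: (341, 52)  from 5·(59,9) + (46,7)
…
step 8: (1941, 296)  from 1·(1541,235) + (400,61)
step 9: (3482, 531)  from 1·(1941,296) + (1541,235)
→ (3482, 531).  Check: 3482²=12124324, 43·531²=12124323, difference 1.

3482 531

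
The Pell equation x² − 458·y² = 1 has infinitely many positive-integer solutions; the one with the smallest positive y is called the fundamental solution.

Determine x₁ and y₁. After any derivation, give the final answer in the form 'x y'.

√458 = [21; 2,2,42, …], period ℓ=3 (odd) → k=5
i=0: a=21 ⇒ p=21, q=1
…
i=2: a=2 ⇒ p=107, q=5
i=3: a=42 ⇒ p=4537, q=212
i=4: a=2 ⇒ p=9181, q=429
i=5: a=2 ⇒ p=22899, q=1070
fundamental: x₁=22899, y₁=1070  (since 524364201 − 458·1144900 = 1)

22899 1070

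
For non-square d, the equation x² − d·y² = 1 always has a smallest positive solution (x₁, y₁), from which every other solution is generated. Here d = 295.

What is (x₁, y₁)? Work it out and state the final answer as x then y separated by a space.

2024999 117900

[17; 5,1,2,3,2,6,2,3,2,1,5,34] for √295; ℓ=12 ⇒ convergent index 11
a_0=17:  p_0=17·1+0=17,  q_0=17·0+1=1
a_1=5:  p_1=5·17+1=86,  q_1=5·1+0=5
…
a_3=2:  p_3=2·103+86=292,  q_3=2·6+5=17
…
a_5=2:  p_5=2·979+292=2250,  q_5=2·57+17=131
…
a_8=3:  p_8=3·31208+14479=108103,  q_8=3·1817+843=6294
…
a_10=1:  p_10=1·247414+108103=355517,  q_10=1·14405+6294=20699
a_11=5:  p_11=5·355517+247414=2024999,  q_11=5·20699+14405=117900
(x₁, y₁) = (2024999, 117900);  2024999² − 295·117900² = 1 ✓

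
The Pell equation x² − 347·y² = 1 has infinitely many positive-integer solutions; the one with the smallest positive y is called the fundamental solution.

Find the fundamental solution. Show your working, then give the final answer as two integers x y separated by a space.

641602 34443

√347 = [18; 1,1,1,2,4,…,1,1,36, …], period ℓ=14 (even) → k=13
a_0=18:  p_0=18·1+0=18,  q_0=18·0+1=1
a_1=1:  p_1=1·18+1=19,  q_1=1·1+0=1
a_2=1:  p_2=1·19+18=37,  q_2=1·1+1=2
a_3=1:  p_3=1·37+19=56,  q_3=1·2+1=3
a_4=2:  p_4=2·56+37=149,  q_4=2·3+2=8
a_5=4:  p_5=4·149+56=652,  q_5=4·8+3=35
…
a_8=1:  p_8=1·14269+801=15070,  q_8=1·766+43=809
a_9=4:  p_9=4·15070+14269=74549,  q_9=4·809+766=4002
a_10=2:  p_10=2·74549+15070=164168,  q_10=2·4002+809=8813
a_11=1:  p_11=1·164168+74549=238717,  q_11=1·8813+4002=12815
a_12=1:  p_12=1·238717+164168=402885,  q_12=1·12815+8813=21628
a_13=1:  p_13=1·402885+238717=641602,  q_13=1·21628+12815=34443
→ (641602, 34443).  Check: 641602²=411653126404, 347·34443²=411653126403, difference 1.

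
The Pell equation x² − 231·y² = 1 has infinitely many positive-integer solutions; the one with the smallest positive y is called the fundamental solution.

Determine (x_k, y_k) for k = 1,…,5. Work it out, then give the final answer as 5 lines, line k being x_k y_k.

√231 → a₀=15, period (5,30); ℓ=2 even so k=1
i=0: a=15 ⇒ p=15, q=1
i=1: a=5 ⇒ p=76, q=5
→ (76, 5).  Check: 76²=5776, 231·5²=5775, difference 1.
n=2: (76,5)∘(76,5) = (76·76+231·5·5, 76·5+5·76) = (11551,760)
n=3: (11551,760)∘(76,5) = (76·11551+231·5·760, 76·760+5·11551) = (1755676,115515)
n=4: (1755676,115515)∘(76,5) = (76·1755676+231·5·115515, 76·115515+5·1755676) = (266851201,17557520)
n=5: (266851201,17557520)∘(76,5) = (76·266851201+231·5·17557520, 76·17557520+5·266851201) = (40559626876,2668627525)

76 5
11551 760
1755676 115515
266851201 17557520
40559626876 2668627525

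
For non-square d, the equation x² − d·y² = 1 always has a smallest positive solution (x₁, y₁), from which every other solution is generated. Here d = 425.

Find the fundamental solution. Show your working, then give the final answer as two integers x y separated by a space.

√425 = [20; 1,1,1,1,1,1,40, …], period ℓ=7 (odd) → k=13
step 0: (20, 1)  from 20·(1,0) + (0,1)
step 1: (21, 1)  from 1·(20,1) + (1,0)
…
step 3: (62, 3)  from 1·(41,2) + (21,1)
step 4: (103, 5)  from 1·(62,3) + (41,2)
…
step 7: (10885, 528)  from 40·(268,13) + (165,8)
…
step 9: (22038, 1069)  from 1·(11153,541) + (10885,528)
…
step 12: (88420, 4289)  from 1·(55229,2679) + (33191,1610)
step 13: (143649, 6968)  from 1·(88420,4289) + (55229,2679)
fundamental: x₁=143649, y₁=6968  (since 20635035201 − 425·48553024 = 1)

143649 6968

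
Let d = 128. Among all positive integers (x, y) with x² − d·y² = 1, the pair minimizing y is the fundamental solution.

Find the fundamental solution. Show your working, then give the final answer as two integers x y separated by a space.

√128 = [11; 3,5,3,22, …], period ℓ=4 (even) → k=3
i=0: a=11 ⇒ p=11, q=1
i=1: a=3 ⇒ p=34, q=3
i=2: a=5 ⇒ p=181, q=16
i=3: a=3 ⇒ p=577, q=51
→ (577, 51).  Check: 577²=332929, 128·51²=332928, difference 1.

577 51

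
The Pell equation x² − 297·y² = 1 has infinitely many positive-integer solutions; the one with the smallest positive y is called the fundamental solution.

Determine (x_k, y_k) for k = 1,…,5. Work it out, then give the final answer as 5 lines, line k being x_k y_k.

√297 → a₀=17, period (4,3,1,1,2,1,1,3,4,34); ℓ=10 even so k=9
k=0  a_k=17  p_k/q_k = 17/1
…
k=3  a_k=1  p_k/q_k = 293/17
…
k=7  a_k=1  p_k/q_k = 3171/184
k=8  a_k=3  p_k/q_k = 11357/659
k=9  a_k=4  p_k/q_k = 48599/2820
(x₁, y₁) = (48599, 2820);  48599² − 297·2820² = 1 ✓
n=2: (48599,2820)∘(48599,2820) = (48599·48599+297·2820·2820, 48599·2820+2820·48599) = (4723725601,274098360)
n=3: (4723725601,274098360)∘(48599,2820) = (48599·4723725601+297·2820·274098360, 48599·274098360+2820·4723725601) = (459136680917399,26641812392460)
n=4: (459136680917399,26641812392460)∘(48599,2820) = (48599·459136680917399+297·2820·26641812392460, 48599·26641812392460+2820·459136680917399) = (44627167107085622401,2589530880648228720)
n=5: (44627167107085622401,2589530880648228720)∘(48599,2820) = (48599·44627167107085622401+297·2820·2589530880648228720, 48599·2589530880648228720+2820·44627167107085622401) = (4337671388015371645214999,251697222510604722734100)

48599 2820
4723725601 274098360
459136680917399 26641812392460
44627167107085622401 2589530880648228720
4337671388015371645214999 251697222510604722734100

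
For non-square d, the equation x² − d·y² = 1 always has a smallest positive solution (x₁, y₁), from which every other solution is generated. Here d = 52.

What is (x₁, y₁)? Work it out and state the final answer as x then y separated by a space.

649 90

[7; 4,1,2,1,4,14] for √52; ℓ=6 ⇒ convergent index 5
step 0: (7, 1)  from 7·(1,0) + (0,1)
…
step 2: (36, 5)  from 1·(29,4) + (7,1)
step 3: (101, 14)  from 2·(36,5) + (29,4)
step 4: (137, 19)  from 1·(101,14) + (36,5)
step 5: (649, 90)  from 4·(137,19) + (101,14)
(x₁, y₁) = (649, 90);  649² − 52·90² = 1 ✓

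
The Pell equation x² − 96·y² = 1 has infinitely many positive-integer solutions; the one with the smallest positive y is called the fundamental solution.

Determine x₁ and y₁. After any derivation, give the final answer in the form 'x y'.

49 5

[9; 1,3,1,18] for √96; ℓ=4 ⇒ convergent index 3
a_0=9:  p_0=9·1+0=9,  q_0=9·0+1=1
…
a_2=3:  p_2=3·10+9=39,  q_2=3·1+1=4
a_3=1:  p_3=1·39+10=49,  q_3=1·4+1=5
→ (49, 5).  Check: 49²=2401, 96·5²=2400, difference 1.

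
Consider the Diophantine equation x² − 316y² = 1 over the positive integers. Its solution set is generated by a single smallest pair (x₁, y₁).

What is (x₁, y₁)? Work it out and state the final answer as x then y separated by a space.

√316 = [17; 1,3,2,8,2,3,1,34, …], period ℓ=8 (even) → k=7
a_0=17:  p_0=17·1+0=17,  q_0=17·0+1=1
a_1=1:  p_1=1·17+1=18,  q_1=1·1+0=1
a_2=3:  p_2=3·18+17=71,  q_2=3·1+1=4
a_3=2:  p_3=2·71+18=160,  q_3=2·4+1=9
a_4=8:  p_4=8·160+71=1351,  q_4=8·9+4=76
…
a_6=3:  p_6=3·2862+1351=9937,  q_6=3·161+76=559
a_7=1:  p_7=1·9937+2862=12799,  q_7=1·559+161=720
(x₁, y₁) = (12799, 720);  12799² − 316·720² = 1 ✓

12799 720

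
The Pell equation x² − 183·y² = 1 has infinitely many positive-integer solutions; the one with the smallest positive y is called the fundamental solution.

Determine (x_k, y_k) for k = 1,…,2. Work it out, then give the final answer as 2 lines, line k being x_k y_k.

√183 → a₀=13, period (1,1,8,1,1,26); ℓ=6 even so k=5
a_0=13:  p_0=13·1+0=13,  q_0=13·0+1=1
…
a_4=1:  p_4=1·230+27=257,  q_4=1·17+2=19
a_5=1:  p_5=1·257+230=487,  q_5=1·19+17=36
(x₁, y₁) = (487, 36);  487² − 183·36² = 1 ✓
(487+36√183)^2 = 474337 + 35064√183

487 36
474337 35064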